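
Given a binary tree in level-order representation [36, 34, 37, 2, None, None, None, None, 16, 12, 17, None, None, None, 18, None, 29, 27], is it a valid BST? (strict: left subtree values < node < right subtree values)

Level-order array: [36, 34, 37, 2, None, None, None, None, 16, 12, 17, None, None, None, 18, None, 29, 27]
Validate using subtree bounds (lo, hi): at each node, require lo < value < hi,
then recurse left with hi=value and right with lo=value.
Preorder trace (stopping at first violation):
  at node 36 with bounds (-inf, +inf): OK
  at node 34 with bounds (-inf, 36): OK
  at node 2 with bounds (-inf, 34): OK
  at node 16 with bounds (2, 34): OK
  at node 12 with bounds (2, 16): OK
  at node 17 with bounds (16, 34): OK
  at node 18 with bounds (17, 34): OK
  at node 29 with bounds (18, 34): OK
  at node 27 with bounds (18, 29): OK
  at node 37 with bounds (36, +inf): OK
No violation found at any node.
Result: Valid BST


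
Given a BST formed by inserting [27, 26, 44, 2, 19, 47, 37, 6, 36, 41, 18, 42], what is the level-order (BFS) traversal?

Tree insertion order: [27, 26, 44, 2, 19, 47, 37, 6, 36, 41, 18, 42]
Tree (level-order array): [27, 26, 44, 2, None, 37, 47, None, 19, 36, 41, None, None, 6, None, None, None, None, 42, None, 18]
BFS from the root, enqueuing left then right child of each popped node:
  queue [27] -> pop 27, enqueue [26, 44], visited so far: [27]
  queue [26, 44] -> pop 26, enqueue [2], visited so far: [27, 26]
  queue [44, 2] -> pop 44, enqueue [37, 47], visited so far: [27, 26, 44]
  queue [2, 37, 47] -> pop 2, enqueue [19], visited so far: [27, 26, 44, 2]
  queue [37, 47, 19] -> pop 37, enqueue [36, 41], visited so far: [27, 26, 44, 2, 37]
  queue [47, 19, 36, 41] -> pop 47, enqueue [none], visited so far: [27, 26, 44, 2, 37, 47]
  queue [19, 36, 41] -> pop 19, enqueue [6], visited so far: [27, 26, 44, 2, 37, 47, 19]
  queue [36, 41, 6] -> pop 36, enqueue [none], visited so far: [27, 26, 44, 2, 37, 47, 19, 36]
  queue [41, 6] -> pop 41, enqueue [42], visited so far: [27, 26, 44, 2, 37, 47, 19, 36, 41]
  queue [6, 42] -> pop 6, enqueue [18], visited so far: [27, 26, 44, 2, 37, 47, 19, 36, 41, 6]
  queue [42, 18] -> pop 42, enqueue [none], visited so far: [27, 26, 44, 2, 37, 47, 19, 36, 41, 6, 42]
  queue [18] -> pop 18, enqueue [none], visited so far: [27, 26, 44, 2, 37, 47, 19, 36, 41, 6, 42, 18]
Result: [27, 26, 44, 2, 37, 47, 19, 36, 41, 6, 42, 18]


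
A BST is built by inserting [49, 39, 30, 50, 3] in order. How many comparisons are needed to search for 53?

Search path for 53: 49 -> 50
Found: False
Comparisons: 2


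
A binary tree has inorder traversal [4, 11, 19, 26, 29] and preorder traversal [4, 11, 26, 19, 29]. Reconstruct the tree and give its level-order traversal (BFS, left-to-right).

Inorder:  [4, 11, 19, 26, 29]
Preorder: [4, 11, 26, 19, 29]
Algorithm: preorder visits root first, so consume preorder in order;
for each root, split the current inorder slice at that value into
left-subtree inorder and right-subtree inorder, then recurse.
Recursive splits:
  root=4; inorder splits into left=[], right=[11, 19, 26, 29]
  root=11; inorder splits into left=[], right=[19, 26, 29]
  root=26; inorder splits into left=[19], right=[29]
  root=19; inorder splits into left=[], right=[]
  root=29; inorder splits into left=[], right=[]
Reconstructed level-order: [4, 11, 26, 19, 29]


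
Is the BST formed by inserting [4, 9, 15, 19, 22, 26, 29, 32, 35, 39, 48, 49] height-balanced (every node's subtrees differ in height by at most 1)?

Tree (level-order array): [4, None, 9, None, 15, None, 19, None, 22, None, 26, None, 29, None, 32, None, 35, None, 39, None, 48, None, 49]
Definition: a tree is height-balanced if, at every node, |h(left) - h(right)| <= 1 (empty subtree has height -1).
Bottom-up per-node check:
  node 49: h_left=-1, h_right=-1, diff=0 [OK], height=0
  node 48: h_left=-1, h_right=0, diff=1 [OK], height=1
  node 39: h_left=-1, h_right=1, diff=2 [FAIL (|-1-1|=2 > 1)], height=2
  node 35: h_left=-1, h_right=2, diff=3 [FAIL (|-1-2|=3 > 1)], height=3
  node 32: h_left=-1, h_right=3, diff=4 [FAIL (|-1-3|=4 > 1)], height=4
  node 29: h_left=-1, h_right=4, diff=5 [FAIL (|-1-4|=5 > 1)], height=5
  node 26: h_left=-1, h_right=5, diff=6 [FAIL (|-1-5|=6 > 1)], height=6
  node 22: h_left=-1, h_right=6, diff=7 [FAIL (|-1-6|=7 > 1)], height=7
  node 19: h_left=-1, h_right=7, diff=8 [FAIL (|-1-7|=8 > 1)], height=8
  node 15: h_left=-1, h_right=8, diff=9 [FAIL (|-1-8|=9 > 1)], height=9
  node 9: h_left=-1, h_right=9, diff=10 [FAIL (|-1-9|=10 > 1)], height=10
  node 4: h_left=-1, h_right=10, diff=11 [FAIL (|-1-10|=11 > 1)], height=11
Node 39 violates the condition: |-1 - 1| = 2 > 1.
Result: Not balanced


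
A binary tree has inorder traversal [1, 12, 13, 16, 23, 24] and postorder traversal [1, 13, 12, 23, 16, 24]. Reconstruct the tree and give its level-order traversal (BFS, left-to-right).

Inorder:   [1, 12, 13, 16, 23, 24]
Postorder: [1, 13, 12, 23, 16, 24]
Algorithm: postorder visits root last, so walk postorder right-to-left;
each value is the root of the current inorder slice — split it at that
value, recurse on the right subtree first, then the left.
Recursive splits:
  root=24; inorder splits into left=[1, 12, 13, 16, 23], right=[]
  root=16; inorder splits into left=[1, 12, 13], right=[23]
  root=23; inorder splits into left=[], right=[]
  root=12; inorder splits into left=[1], right=[13]
  root=13; inorder splits into left=[], right=[]
  root=1; inorder splits into left=[], right=[]
Reconstructed level-order: [24, 16, 12, 23, 1, 13]


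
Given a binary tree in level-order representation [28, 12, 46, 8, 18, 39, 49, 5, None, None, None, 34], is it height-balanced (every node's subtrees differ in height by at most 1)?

Tree (level-order array): [28, 12, 46, 8, 18, 39, 49, 5, None, None, None, 34]
Definition: a tree is height-balanced if, at every node, |h(left) - h(right)| <= 1 (empty subtree has height -1).
Bottom-up per-node check:
  node 5: h_left=-1, h_right=-1, diff=0 [OK], height=0
  node 8: h_left=0, h_right=-1, diff=1 [OK], height=1
  node 18: h_left=-1, h_right=-1, diff=0 [OK], height=0
  node 12: h_left=1, h_right=0, diff=1 [OK], height=2
  node 34: h_left=-1, h_right=-1, diff=0 [OK], height=0
  node 39: h_left=0, h_right=-1, diff=1 [OK], height=1
  node 49: h_left=-1, h_right=-1, diff=0 [OK], height=0
  node 46: h_left=1, h_right=0, diff=1 [OK], height=2
  node 28: h_left=2, h_right=2, diff=0 [OK], height=3
All nodes satisfy the balance condition.
Result: Balanced


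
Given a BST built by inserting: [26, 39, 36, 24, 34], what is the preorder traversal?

Tree insertion order: [26, 39, 36, 24, 34]
Tree (level-order array): [26, 24, 39, None, None, 36, None, 34]
Preorder traversal: [26, 24, 39, 36, 34]


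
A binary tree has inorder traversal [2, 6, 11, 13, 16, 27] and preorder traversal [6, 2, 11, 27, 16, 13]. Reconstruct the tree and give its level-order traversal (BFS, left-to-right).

Inorder:  [2, 6, 11, 13, 16, 27]
Preorder: [6, 2, 11, 27, 16, 13]
Algorithm: preorder visits root first, so consume preorder in order;
for each root, split the current inorder slice at that value into
left-subtree inorder and right-subtree inorder, then recurse.
Recursive splits:
  root=6; inorder splits into left=[2], right=[11, 13, 16, 27]
  root=2; inorder splits into left=[], right=[]
  root=11; inorder splits into left=[], right=[13, 16, 27]
  root=27; inorder splits into left=[13, 16], right=[]
  root=16; inorder splits into left=[13], right=[]
  root=13; inorder splits into left=[], right=[]
Reconstructed level-order: [6, 2, 11, 27, 16, 13]


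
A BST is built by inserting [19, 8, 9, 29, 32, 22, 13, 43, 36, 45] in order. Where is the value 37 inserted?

Starting tree (level order): [19, 8, 29, None, 9, 22, 32, None, 13, None, None, None, 43, None, None, 36, 45]
Insertion path: 19 -> 29 -> 32 -> 43 -> 36
Result: insert 37 as right child of 36
Final tree (level order): [19, 8, 29, None, 9, 22, 32, None, 13, None, None, None, 43, None, None, 36, 45, None, 37]


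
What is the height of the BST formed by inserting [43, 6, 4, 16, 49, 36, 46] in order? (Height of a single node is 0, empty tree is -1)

Insertion order: [43, 6, 4, 16, 49, 36, 46]
Tree (level-order array): [43, 6, 49, 4, 16, 46, None, None, None, None, 36]
Compute height bottom-up (empty subtree = -1):
  height(4) = 1 + max(-1, -1) = 0
  height(36) = 1 + max(-1, -1) = 0
  height(16) = 1 + max(-1, 0) = 1
  height(6) = 1 + max(0, 1) = 2
  height(46) = 1 + max(-1, -1) = 0
  height(49) = 1 + max(0, -1) = 1
  height(43) = 1 + max(2, 1) = 3
Height = 3


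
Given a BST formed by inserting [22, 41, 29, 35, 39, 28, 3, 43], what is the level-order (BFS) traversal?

Tree insertion order: [22, 41, 29, 35, 39, 28, 3, 43]
Tree (level-order array): [22, 3, 41, None, None, 29, 43, 28, 35, None, None, None, None, None, 39]
BFS from the root, enqueuing left then right child of each popped node:
  queue [22] -> pop 22, enqueue [3, 41], visited so far: [22]
  queue [3, 41] -> pop 3, enqueue [none], visited so far: [22, 3]
  queue [41] -> pop 41, enqueue [29, 43], visited so far: [22, 3, 41]
  queue [29, 43] -> pop 29, enqueue [28, 35], visited so far: [22, 3, 41, 29]
  queue [43, 28, 35] -> pop 43, enqueue [none], visited so far: [22, 3, 41, 29, 43]
  queue [28, 35] -> pop 28, enqueue [none], visited so far: [22, 3, 41, 29, 43, 28]
  queue [35] -> pop 35, enqueue [39], visited so far: [22, 3, 41, 29, 43, 28, 35]
  queue [39] -> pop 39, enqueue [none], visited so far: [22, 3, 41, 29, 43, 28, 35, 39]
Result: [22, 3, 41, 29, 43, 28, 35, 39]


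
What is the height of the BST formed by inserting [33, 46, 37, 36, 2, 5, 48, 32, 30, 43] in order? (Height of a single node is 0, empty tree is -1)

Insertion order: [33, 46, 37, 36, 2, 5, 48, 32, 30, 43]
Tree (level-order array): [33, 2, 46, None, 5, 37, 48, None, 32, 36, 43, None, None, 30]
Compute height bottom-up (empty subtree = -1):
  height(30) = 1 + max(-1, -1) = 0
  height(32) = 1 + max(0, -1) = 1
  height(5) = 1 + max(-1, 1) = 2
  height(2) = 1 + max(-1, 2) = 3
  height(36) = 1 + max(-1, -1) = 0
  height(43) = 1 + max(-1, -1) = 0
  height(37) = 1 + max(0, 0) = 1
  height(48) = 1 + max(-1, -1) = 0
  height(46) = 1 + max(1, 0) = 2
  height(33) = 1 + max(3, 2) = 4
Height = 4


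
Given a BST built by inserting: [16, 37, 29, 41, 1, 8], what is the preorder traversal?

Tree insertion order: [16, 37, 29, 41, 1, 8]
Tree (level-order array): [16, 1, 37, None, 8, 29, 41]
Preorder traversal: [16, 1, 8, 37, 29, 41]


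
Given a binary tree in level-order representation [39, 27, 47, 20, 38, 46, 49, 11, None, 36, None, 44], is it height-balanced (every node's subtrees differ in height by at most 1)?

Tree (level-order array): [39, 27, 47, 20, 38, 46, 49, 11, None, 36, None, 44]
Definition: a tree is height-balanced if, at every node, |h(left) - h(right)| <= 1 (empty subtree has height -1).
Bottom-up per-node check:
  node 11: h_left=-1, h_right=-1, diff=0 [OK], height=0
  node 20: h_left=0, h_right=-1, diff=1 [OK], height=1
  node 36: h_left=-1, h_right=-1, diff=0 [OK], height=0
  node 38: h_left=0, h_right=-1, diff=1 [OK], height=1
  node 27: h_left=1, h_right=1, diff=0 [OK], height=2
  node 44: h_left=-1, h_right=-1, diff=0 [OK], height=0
  node 46: h_left=0, h_right=-1, diff=1 [OK], height=1
  node 49: h_left=-1, h_right=-1, diff=0 [OK], height=0
  node 47: h_left=1, h_right=0, diff=1 [OK], height=2
  node 39: h_left=2, h_right=2, diff=0 [OK], height=3
All nodes satisfy the balance condition.
Result: Balanced


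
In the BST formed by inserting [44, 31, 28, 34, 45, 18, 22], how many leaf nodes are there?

Tree built from: [44, 31, 28, 34, 45, 18, 22]
Tree (level-order array): [44, 31, 45, 28, 34, None, None, 18, None, None, None, None, 22]
Rule: A leaf has 0 children.
Per-node child counts:
  node 44: 2 child(ren)
  node 31: 2 child(ren)
  node 28: 1 child(ren)
  node 18: 1 child(ren)
  node 22: 0 child(ren)
  node 34: 0 child(ren)
  node 45: 0 child(ren)
Matching nodes: [22, 34, 45]
Count of leaf nodes: 3


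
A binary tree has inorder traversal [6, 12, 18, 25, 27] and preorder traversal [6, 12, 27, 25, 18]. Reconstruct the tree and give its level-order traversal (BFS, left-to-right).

Inorder:  [6, 12, 18, 25, 27]
Preorder: [6, 12, 27, 25, 18]
Algorithm: preorder visits root first, so consume preorder in order;
for each root, split the current inorder slice at that value into
left-subtree inorder and right-subtree inorder, then recurse.
Recursive splits:
  root=6; inorder splits into left=[], right=[12, 18, 25, 27]
  root=12; inorder splits into left=[], right=[18, 25, 27]
  root=27; inorder splits into left=[18, 25], right=[]
  root=25; inorder splits into left=[18], right=[]
  root=18; inorder splits into left=[], right=[]
Reconstructed level-order: [6, 12, 27, 25, 18]


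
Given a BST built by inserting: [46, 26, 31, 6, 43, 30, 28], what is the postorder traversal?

Tree insertion order: [46, 26, 31, 6, 43, 30, 28]
Tree (level-order array): [46, 26, None, 6, 31, None, None, 30, 43, 28]
Postorder traversal: [6, 28, 30, 43, 31, 26, 46]


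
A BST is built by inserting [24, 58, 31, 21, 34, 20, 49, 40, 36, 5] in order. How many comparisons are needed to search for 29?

Search path for 29: 24 -> 58 -> 31
Found: False
Comparisons: 3


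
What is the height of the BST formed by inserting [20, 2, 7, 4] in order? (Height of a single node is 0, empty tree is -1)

Insertion order: [20, 2, 7, 4]
Tree (level-order array): [20, 2, None, None, 7, 4]
Compute height bottom-up (empty subtree = -1):
  height(4) = 1 + max(-1, -1) = 0
  height(7) = 1 + max(0, -1) = 1
  height(2) = 1 + max(-1, 1) = 2
  height(20) = 1 + max(2, -1) = 3
Height = 3


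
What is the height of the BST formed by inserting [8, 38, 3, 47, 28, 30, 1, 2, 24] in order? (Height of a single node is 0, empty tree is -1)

Insertion order: [8, 38, 3, 47, 28, 30, 1, 2, 24]
Tree (level-order array): [8, 3, 38, 1, None, 28, 47, None, 2, 24, 30]
Compute height bottom-up (empty subtree = -1):
  height(2) = 1 + max(-1, -1) = 0
  height(1) = 1 + max(-1, 0) = 1
  height(3) = 1 + max(1, -1) = 2
  height(24) = 1 + max(-1, -1) = 0
  height(30) = 1 + max(-1, -1) = 0
  height(28) = 1 + max(0, 0) = 1
  height(47) = 1 + max(-1, -1) = 0
  height(38) = 1 + max(1, 0) = 2
  height(8) = 1 + max(2, 2) = 3
Height = 3


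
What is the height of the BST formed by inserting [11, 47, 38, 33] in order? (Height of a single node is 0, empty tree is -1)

Insertion order: [11, 47, 38, 33]
Tree (level-order array): [11, None, 47, 38, None, 33]
Compute height bottom-up (empty subtree = -1):
  height(33) = 1 + max(-1, -1) = 0
  height(38) = 1 + max(0, -1) = 1
  height(47) = 1 + max(1, -1) = 2
  height(11) = 1 + max(-1, 2) = 3
Height = 3


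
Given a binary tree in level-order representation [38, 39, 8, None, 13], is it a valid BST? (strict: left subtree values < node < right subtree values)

Level-order array: [38, 39, 8, None, 13]
Validate using subtree bounds (lo, hi): at each node, require lo < value < hi,
then recurse left with hi=value and right with lo=value.
Preorder trace (stopping at first violation):
  at node 38 with bounds (-inf, +inf): OK
  at node 39 with bounds (-inf, 38): VIOLATION
Node 39 violates its bound: not (-inf < 39 < 38).
Result: Not a valid BST


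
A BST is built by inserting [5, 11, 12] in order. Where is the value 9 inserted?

Starting tree (level order): [5, None, 11, None, 12]
Insertion path: 5 -> 11
Result: insert 9 as left child of 11
Final tree (level order): [5, None, 11, 9, 12]


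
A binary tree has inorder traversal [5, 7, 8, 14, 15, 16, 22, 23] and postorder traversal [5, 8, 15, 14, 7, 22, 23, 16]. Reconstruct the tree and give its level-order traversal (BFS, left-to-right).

Inorder:   [5, 7, 8, 14, 15, 16, 22, 23]
Postorder: [5, 8, 15, 14, 7, 22, 23, 16]
Algorithm: postorder visits root last, so walk postorder right-to-left;
each value is the root of the current inorder slice — split it at that
value, recurse on the right subtree first, then the left.
Recursive splits:
  root=16; inorder splits into left=[5, 7, 8, 14, 15], right=[22, 23]
  root=23; inorder splits into left=[22], right=[]
  root=22; inorder splits into left=[], right=[]
  root=7; inorder splits into left=[5], right=[8, 14, 15]
  root=14; inorder splits into left=[8], right=[15]
  root=15; inorder splits into left=[], right=[]
  root=8; inorder splits into left=[], right=[]
  root=5; inorder splits into left=[], right=[]
Reconstructed level-order: [16, 7, 23, 5, 14, 22, 8, 15]


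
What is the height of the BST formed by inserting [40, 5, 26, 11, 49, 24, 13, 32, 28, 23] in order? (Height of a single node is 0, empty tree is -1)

Insertion order: [40, 5, 26, 11, 49, 24, 13, 32, 28, 23]
Tree (level-order array): [40, 5, 49, None, 26, None, None, 11, 32, None, 24, 28, None, 13, None, None, None, None, 23]
Compute height bottom-up (empty subtree = -1):
  height(23) = 1 + max(-1, -1) = 0
  height(13) = 1 + max(-1, 0) = 1
  height(24) = 1 + max(1, -1) = 2
  height(11) = 1 + max(-1, 2) = 3
  height(28) = 1 + max(-1, -1) = 0
  height(32) = 1 + max(0, -1) = 1
  height(26) = 1 + max(3, 1) = 4
  height(5) = 1 + max(-1, 4) = 5
  height(49) = 1 + max(-1, -1) = 0
  height(40) = 1 + max(5, 0) = 6
Height = 6


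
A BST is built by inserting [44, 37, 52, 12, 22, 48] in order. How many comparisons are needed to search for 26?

Search path for 26: 44 -> 37 -> 12 -> 22
Found: False
Comparisons: 4


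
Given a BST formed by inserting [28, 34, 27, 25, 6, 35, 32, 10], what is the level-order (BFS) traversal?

Tree insertion order: [28, 34, 27, 25, 6, 35, 32, 10]
Tree (level-order array): [28, 27, 34, 25, None, 32, 35, 6, None, None, None, None, None, None, 10]
BFS from the root, enqueuing left then right child of each popped node:
  queue [28] -> pop 28, enqueue [27, 34], visited so far: [28]
  queue [27, 34] -> pop 27, enqueue [25], visited so far: [28, 27]
  queue [34, 25] -> pop 34, enqueue [32, 35], visited so far: [28, 27, 34]
  queue [25, 32, 35] -> pop 25, enqueue [6], visited so far: [28, 27, 34, 25]
  queue [32, 35, 6] -> pop 32, enqueue [none], visited so far: [28, 27, 34, 25, 32]
  queue [35, 6] -> pop 35, enqueue [none], visited so far: [28, 27, 34, 25, 32, 35]
  queue [6] -> pop 6, enqueue [10], visited so far: [28, 27, 34, 25, 32, 35, 6]
  queue [10] -> pop 10, enqueue [none], visited so far: [28, 27, 34, 25, 32, 35, 6, 10]
Result: [28, 27, 34, 25, 32, 35, 6, 10]


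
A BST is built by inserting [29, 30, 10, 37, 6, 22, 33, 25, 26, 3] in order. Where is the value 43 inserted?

Starting tree (level order): [29, 10, 30, 6, 22, None, 37, 3, None, None, 25, 33, None, None, None, None, 26]
Insertion path: 29 -> 30 -> 37
Result: insert 43 as right child of 37
Final tree (level order): [29, 10, 30, 6, 22, None, 37, 3, None, None, 25, 33, 43, None, None, None, 26]


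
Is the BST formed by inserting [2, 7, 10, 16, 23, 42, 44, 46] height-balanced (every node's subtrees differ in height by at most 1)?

Tree (level-order array): [2, None, 7, None, 10, None, 16, None, 23, None, 42, None, 44, None, 46]
Definition: a tree is height-balanced if, at every node, |h(left) - h(right)| <= 1 (empty subtree has height -1).
Bottom-up per-node check:
  node 46: h_left=-1, h_right=-1, diff=0 [OK], height=0
  node 44: h_left=-1, h_right=0, diff=1 [OK], height=1
  node 42: h_left=-1, h_right=1, diff=2 [FAIL (|-1-1|=2 > 1)], height=2
  node 23: h_left=-1, h_right=2, diff=3 [FAIL (|-1-2|=3 > 1)], height=3
  node 16: h_left=-1, h_right=3, diff=4 [FAIL (|-1-3|=4 > 1)], height=4
  node 10: h_left=-1, h_right=4, diff=5 [FAIL (|-1-4|=5 > 1)], height=5
  node 7: h_left=-1, h_right=5, diff=6 [FAIL (|-1-5|=6 > 1)], height=6
  node 2: h_left=-1, h_right=6, diff=7 [FAIL (|-1-6|=7 > 1)], height=7
Node 42 violates the condition: |-1 - 1| = 2 > 1.
Result: Not balanced


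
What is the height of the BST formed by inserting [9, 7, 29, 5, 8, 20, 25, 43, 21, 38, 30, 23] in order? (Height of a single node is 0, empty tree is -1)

Insertion order: [9, 7, 29, 5, 8, 20, 25, 43, 21, 38, 30, 23]
Tree (level-order array): [9, 7, 29, 5, 8, 20, 43, None, None, None, None, None, 25, 38, None, 21, None, 30, None, None, 23]
Compute height bottom-up (empty subtree = -1):
  height(5) = 1 + max(-1, -1) = 0
  height(8) = 1 + max(-1, -1) = 0
  height(7) = 1 + max(0, 0) = 1
  height(23) = 1 + max(-1, -1) = 0
  height(21) = 1 + max(-1, 0) = 1
  height(25) = 1 + max(1, -1) = 2
  height(20) = 1 + max(-1, 2) = 3
  height(30) = 1 + max(-1, -1) = 0
  height(38) = 1 + max(0, -1) = 1
  height(43) = 1 + max(1, -1) = 2
  height(29) = 1 + max(3, 2) = 4
  height(9) = 1 + max(1, 4) = 5
Height = 5


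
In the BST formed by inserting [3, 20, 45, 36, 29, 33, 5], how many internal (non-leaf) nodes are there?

Tree built from: [3, 20, 45, 36, 29, 33, 5]
Tree (level-order array): [3, None, 20, 5, 45, None, None, 36, None, 29, None, None, 33]
Rule: An internal node has at least one child.
Per-node child counts:
  node 3: 1 child(ren)
  node 20: 2 child(ren)
  node 5: 0 child(ren)
  node 45: 1 child(ren)
  node 36: 1 child(ren)
  node 29: 1 child(ren)
  node 33: 0 child(ren)
Matching nodes: [3, 20, 45, 36, 29]
Count of internal (non-leaf) nodes: 5


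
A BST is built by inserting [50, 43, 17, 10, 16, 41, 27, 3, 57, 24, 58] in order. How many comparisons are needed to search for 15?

Search path for 15: 50 -> 43 -> 17 -> 10 -> 16
Found: False
Comparisons: 5


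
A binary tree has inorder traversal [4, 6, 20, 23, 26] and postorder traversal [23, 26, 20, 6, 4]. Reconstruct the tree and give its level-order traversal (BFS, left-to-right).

Inorder:   [4, 6, 20, 23, 26]
Postorder: [23, 26, 20, 6, 4]
Algorithm: postorder visits root last, so walk postorder right-to-left;
each value is the root of the current inorder slice — split it at that
value, recurse on the right subtree first, then the left.
Recursive splits:
  root=4; inorder splits into left=[], right=[6, 20, 23, 26]
  root=6; inorder splits into left=[], right=[20, 23, 26]
  root=20; inorder splits into left=[], right=[23, 26]
  root=26; inorder splits into left=[23], right=[]
  root=23; inorder splits into left=[], right=[]
Reconstructed level-order: [4, 6, 20, 26, 23]


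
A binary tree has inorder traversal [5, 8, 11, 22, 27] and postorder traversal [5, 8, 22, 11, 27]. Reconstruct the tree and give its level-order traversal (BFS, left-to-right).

Inorder:   [5, 8, 11, 22, 27]
Postorder: [5, 8, 22, 11, 27]
Algorithm: postorder visits root last, so walk postorder right-to-left;
each value is the root of the current inorder slice — split it at that
value, recurse on the right subtree first, then the left.
Recursive splits:
  root=27; inorder splits into left=[5, 8, 11, 22], right=[]
  root=11; inorder splits into left=[5, 8], right=[22]
  root=22; inorder splits into left=[], right=[]
  root=8; inorder splits into left=[5], right=[]
  root=5; inorder splits into left=[], right=[]
Reconstructed level-order: [27, 11, 8, 22, 5]


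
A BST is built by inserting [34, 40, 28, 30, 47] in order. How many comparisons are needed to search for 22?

Search path for 22: 34 -> 28
Found: False
Comparisons: 2


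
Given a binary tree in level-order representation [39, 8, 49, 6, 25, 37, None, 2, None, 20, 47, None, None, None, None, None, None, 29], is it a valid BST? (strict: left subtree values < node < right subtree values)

Level-order array: [39, 8, 49, 6, 25, 37, None, 2, None, 20, 47, None, None, None, None, None, None, 29]
Validate using subtree bounds (lo, hi): at each node, require lo < value < hi,
then recurse left with hi=value and right with lo=value.
Preorder trace (stopping at first violation):
  at node 39 with bounds (-inf, +inf): OK
  at node 8 with bounds (-inf, 39): OK
  at node 6 with bounds (-inf, 8): OK
  at node 2 with bounds (-inf, 6): OK
  at node 25 with bounds (8, 39): OK
  at node 20 with bounds (8, 25): OK
  at node 47 with bounds (25, 39): VIOLATION
Node 47 violates its bound: not (25 < 47 < 39).
Result: Not a valid BST


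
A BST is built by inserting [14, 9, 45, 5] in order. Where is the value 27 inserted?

Starting tree (level order): [14, 9, 45, 5]
Insertion path: 14 -> 45
Result: insert 27 as left child of 45
Final tree (level order): [14, 9, 45, 5, None, 27]


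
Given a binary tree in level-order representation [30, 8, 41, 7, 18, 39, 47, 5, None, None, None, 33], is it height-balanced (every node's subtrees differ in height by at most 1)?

Tree (level-order array): [30, 8, 41, 7, 18, 39, 47, 5, None, None, None, 33]
Definition: a tree is height-balanced if, at every node, |h(left) - h(right)| <= 1 (empty subtree has height -1).
Bottom-up per-node check:
  node 5: h_left=-1, h_right=-1, diff=0 [OK], height=0
  node 7: h_left=0, h_right=-1, diff=1 [OK], height=1
  node 18: h_left=-1, h_right=-1, diff=0 [OK], height=0
  node 8: h_left=1, h_right=0, diff=1 [OK], height=2
  node 33: h_left=-1, h_right=-1, diff=0 [OK], height=0
  node 39: h_left=0, h_right=-1, diff=1 [OK], height=1
  node 47: h_left=-1, h_right=-1, diff=0 [OK], height=0
  node 41: h_left=1, h_right=0, diff=1 [OK], height=2
  node 30: h_left=2, h_right=2, diff=0 [OK], height=3
All nodes satisfy the balance condition.
Result: Balanced


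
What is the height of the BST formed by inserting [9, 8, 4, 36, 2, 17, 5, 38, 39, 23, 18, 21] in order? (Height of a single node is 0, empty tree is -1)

Insertion order: [9, 8, 4, 36, 2, 17, 5, 38, 39, 23, 18, 21]
Tree (level-order array): [9, 8, 36, 4, None, 17, 38, 2, 5, None, 23, None, 39, None, None, None, None, 18, None, None, None, None, 21]
Compute height bottom-up (empty subtree = -1):
  height(2) = 1 + max(-1, -1) = 0
  height(5) = 1 + max(-1, -1) = 0
  height(4) = 1 + max(0, 0) = 1
  height(8) = 1 + max(1, -1) = 2
  height(21) = 1 + max(-1, -1) = 0
  height(18) = 1 + max(-1, 0) = 1
  height(23) = 1 + max(1, -1) = 2
  height(17) = 1 + max(-1, 2) = 3
  height(39) = 1 + max(-1, -1) = 0
  height(38) = 1 + max(-1, 0) = 1
  height(36) = 1 + max(3, 1) = 4
  height(9) = 1 + max(2, 4) = 5
Height = 5


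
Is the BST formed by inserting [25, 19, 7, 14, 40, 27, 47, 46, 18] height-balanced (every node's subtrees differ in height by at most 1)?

Tree (level-order array): [25, 19, 40, 7, None, 27, 47, None, 14, None, None, 46, None, None, 18]
Definition: a tree is height-balanced if, at every node, |h(left) - h(right)| <= 1 (empty subtree has height -1).
Bottom-up per-node check:
  node 18: h_left=-1, h_right=-1, diff=0 [OK], height=0
  node 14: h_left=-1, h_right=0, diff=1 [OK], height=1
  node 7: h_left=-1, h_right=1, diff=2 [FAIL (|-1-1|=2 > 1)], height=2
  node 19: h_left=2, h_right=-1, diff=3 [FAIL (|2--1|=3 > 1)], height=3
  node 27: h_left=-1, h_right=-1, diff=0 [OK], height=0
  node 46: h_left=-1, h_right=-1, diff=0 [OK], height=0
  node 47: h_left=0, h_right=-1, diff=1 [OK], height=1
  node 40: h_left=0, h_right=1, diff=1 [OK], height=2
  node 25: h_left=3, h_right=2, diff=1 [OK], height=4
Node 7 violates the condition: |-1 - 1| = 2 > 1.
Result: Not balanced


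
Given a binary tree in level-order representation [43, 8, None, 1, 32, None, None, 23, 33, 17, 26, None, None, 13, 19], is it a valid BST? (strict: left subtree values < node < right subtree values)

Level-order array: [43, 8, None, 1, 32, None, None, 23, 33, 17, 26, None, None, 13, 19]
Validate using subtree bounds (lo, hi): at each node, require lo < value < hi,
then recurse left with hi=value and right with lo=value.
Preorder trace (stopping at first violation):
  at node 43 with bounds (-inf, +inf): OK
  at node 8 with bounds (-inf, 43): OK
  at node 1 with bounds (-inf, 8): OK
  at node 32 with bounds (8, 43): OK
  at node 23 with bounds (8, 32): OK
  at node 17 with bounds (8, 23): OK
  at node 13 with bounds (8, 17): OK
  at node 19 with bounds (17, 23): OK
  at node 26 with bounds (23, 32): OK
  at node 33 with bounds (32, 43): OK
No violation found at any node.
Result: Valid BST


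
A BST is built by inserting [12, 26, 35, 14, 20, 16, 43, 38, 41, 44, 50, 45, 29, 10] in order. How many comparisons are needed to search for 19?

Search path for 19: 12 -> 26 -> 14 -> 20 -> 16
Found: False
Comparisons: 5


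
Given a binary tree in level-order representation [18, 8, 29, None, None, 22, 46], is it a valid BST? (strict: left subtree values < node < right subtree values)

Level-order array: [18, 8, 29, None, None, 22, 46]
Validate using subtree bounds (lo, hi): at each node, require lo < value < hi,
then recurse left with hi=value and right with lo=value.
Preorder trace (stopping at first violation):
  at node 18 with bounds (-inf, +inf): OK
  at node 8 with bounds (-inf, 18): OK
  at node 29 with bounds (18, +inf): OK
  at node 22 with bounds (18, 29): OK
  at node 46 with bounds (29, +inf): OK
No violation found at any node.
Result: Valid BST


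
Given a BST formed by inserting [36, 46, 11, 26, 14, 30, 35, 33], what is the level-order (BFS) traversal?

Tree insertion order: [36, 46, 11, 26, 14, 30, 35, 33]
Tree (level-order array): [36, 11, 46, None, 26, None, None, 14, 30, None, None, None, 35, 33]
BFS from the root, enqueuing left then right child of each popped node:
  queue [36] -> pop 36, enqueue [11, 46], visited so far: [36]
  queue [11, 46] -> pop 11, enqueue [26], visited so far: [36, 11]
  queue [46, 26] -> pop 46, enqueue [none], visited so far: [36, 11, 46]
  queue [26] -> pop 26, enqueue [14, 30], visited so far: [36, 11, 46, 26]
  queue [14, 30] -> pop 14, enqueue [none], visited so far: [36, 11, 46, 26, 14]
  queue [30] -> pop 30, enqueue [35], visited so far: [36, 11, 46, 26, 14, 30]
  queue [35] -> pop 35, enqueue [33], visited so far: [36, 11, 46, 26, 14, 30, 35]
  queue [33] -> pop 33, enqueue [none], visited so far: [36, 11, 46, 26, 14, 30, 35, 33]
Result: [36, 11, 46, 26, 14, 30, 35, 33]


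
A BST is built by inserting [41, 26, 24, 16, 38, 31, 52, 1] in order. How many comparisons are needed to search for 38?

Search path for 38: 41 -> 26 -> 38
Found: True
Comparisons: 3


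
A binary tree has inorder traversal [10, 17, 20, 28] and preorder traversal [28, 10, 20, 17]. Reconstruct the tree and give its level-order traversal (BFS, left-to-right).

Inorder:  [10, 17, 20, 28]
Preorder: [28, 10, 20, 17]
Algorithm: preorder visits root first, so consume preorder in order;
for each root, split the current inorder slice at that value into
left-subtree inorder and right-subtree inorder, then recurse.
Recursive splits:
  root=28; inorder splits into left=[10, 17, 20], right=[]
  root=10; inorder splits into left=[], right=[17, 20]
  root=20; inorder splits into left=[17], right=[]
  root=17; inorder splits into left=[], right=[]
Reconstructed level-order: [28, 10, 20, 17]


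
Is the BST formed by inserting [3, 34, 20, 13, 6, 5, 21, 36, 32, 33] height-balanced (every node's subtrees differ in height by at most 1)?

Tree (level-order array): [3, None, 34, 20, 36, 13, 21, None, None, 6, None, None, 32, 5, None, None, 33]
Definition: a tree is height-balanced if, at every node, |h(left) - h(right)| <= 1 (empty subtree has height -1).
Bottom-up per-node check:
  node 5: h_left=-1, h_right=-1, diff=0 [OK], height=0
  node 6: h_left=0, h_right=-1, diff=1 [OK], height=1
  node 13: h_left=1, h_right=-1, diff=2 [FAIL (|1--1|=2 > 1)], height=2
  node 33: h_left=-1, h_right=-1, diff=0 [OK], height=0
  node 32: h_left=-1, h_right=0, diff=1 [OK], height=1
  node 21: h_left=-1, h_right=1, diff=2 [FAIL (|-1-1|=2 > 1)], height=2
  node 20: h_left=2, h_right=2, diff=0 [OK], height=3
  node 36: h_left=-1, h_right=-1, diff=0 [OK], height=0
  node 34: h_left=3, h_right=0, diff=3 [FAIL (|3-0|=3 > 1)], height=4
  node 3: h_left=-1, h_right=4, diff=5 [FAIL (|-1-4|=5 > 1)], height=5
Node 13 violates the condition: |1 - -1| = 2 > 1.
Result: Not balanced


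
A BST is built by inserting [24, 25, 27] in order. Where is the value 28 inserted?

Starting tree (level order): [24, None, 25, None, 27]
Insertion path: 24 -> 25 -> 27
Result: insert 28 as right child of 27
Final tree (level order): [24, None, 25, None, 27, None, 28]


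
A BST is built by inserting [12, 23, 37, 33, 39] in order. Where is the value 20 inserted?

Starting tree (level order): [12, None, 23, None, 37, 33, 39]
Insertion path: 12 -> 23
Result: insert 20 as left child of 23
Final tree (level order): [12, None, 23, 20, 37, None, None, 33, 39]


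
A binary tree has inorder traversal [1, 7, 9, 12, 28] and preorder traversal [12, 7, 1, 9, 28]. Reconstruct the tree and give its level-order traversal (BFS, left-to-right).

Inorder:  [1, 7, 9, 12, 28]
Preorder: [12, 7, 1, 9, 28]
Algorithm: preorder visits root first, so consume preorder in order;
for each root, split the current inorder slice at that value into
left-subtree inorder and right-subtree inorder, then recurse.
Recursive splits:
  root=12; inorder splits into left=[1, 7, 9], right=[28]
  root=7; inorder splits into left=[1], right=[9]
  root=1; inorder splits into left=[], right=[]
  root=9; inorder splits into left=[], right=[]
  root=28; inorder splits into left=[], right=[]
Reconstructed level-order: [12, 7, 28, 1, 9]


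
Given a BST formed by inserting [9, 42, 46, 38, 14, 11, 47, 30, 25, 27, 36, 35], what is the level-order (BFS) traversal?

Tree insertion order: [9, 42, 46, 38, 14, 11, 47, 30, 25, 27, 36, 35]
Tree (level-order array): [9, None, 42, 38, 46, 14, None, None, 47, 11, 30, None, None, None, None, 25, 36, None, 27, 35]
BFS from the root, enqueuing left then right child of each popped node:
  queue [9] -> pop 9, enqueue [42], visited so far: [9]
  queue [42] -> pop 42, enqueue [38, 46], visited so far: [9, 42]
  queue [38, 46] -> pop 38, enqueue [14], visited so far: [9, 42, 38]
  queue [46, 14] -> pop 46, enqueue [47], visited so far: [9, 42, 38, 46]
  queue [14, 47] -> pop 14, enqueue [11, 30], visited so far: [9, 42, 38, 46, 14]
  queue [47, 11, 30] -> pop 47, enqueue [none], visited so far: [9, 42, 38, 46, 14, 47]
  queue [11, 30] -> pop 11, enqueue [none], visited so far: [9, 42, 38, 46, 14, 47, 11]
  queue [30] -> pop 30, enqueue [25, 36], visited so far: [9, 42, 38, 46, 14, 47, 11, 30]
  queue [25, 36] -> pop 25, enqueue [27], visited so far: [9, 42, 38, 46, 14, 47, 11, 30, 25]
  queue [36, 27] -> pop 36, enqueue [35], visited so far: [9, 42, 38, 46, 14, 47, 11, 30, 25, 36]
  queue [27, 35] -> pop 27, enqueue [none], visited so far: [9, 42, 38, 46, 14, 47, 11, 30, 25, 36, 27]
  queue [35] -> pop 35, enqueue [none], visited so far: [9, 42, 38, 46, 14, 47, 11, 30, 25, 36, 27, 35]
Result: [9, 42, 38, 46, 14, 47, 11, 30, 25, 36, 27, 35]


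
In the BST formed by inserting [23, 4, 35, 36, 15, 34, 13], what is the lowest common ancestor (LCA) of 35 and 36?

Tree insertion order: [23, 4, 35, 36, 15, 34, 13]
Tree (level-order array): [23, 4, 35, None, 15, 34, 36, 13]
In a BST, the LCA of p=35, q=36 is the first node v on the
root-to-leaf path with p <= v <= q (go left if both < v, right if both > v).
Walk from root:
  at 23: both 35 and 36 > 23, go right
  at 35: 35 <= 35 <= 36, this is the LCA
LCA = 35


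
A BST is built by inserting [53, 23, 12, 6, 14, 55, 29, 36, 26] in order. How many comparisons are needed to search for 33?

Search path for 33: 53 -> 23 -> 29 -> 36
Found: False
Comparisons: 4


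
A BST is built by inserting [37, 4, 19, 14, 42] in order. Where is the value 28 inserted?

Starting tree (level order): [37, 4, 42, None, 19, None, None, 14]
Insertion path: 37 -> 4 -> 19
Result: insert 28 as right child of 19
Final tree (level order): [37, 4, 42, None, 19, None, None, 14, 28]


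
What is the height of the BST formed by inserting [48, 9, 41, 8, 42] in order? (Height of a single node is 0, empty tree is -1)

Insertion order: [48, 9, 41, 8, 42]
Tree (level-order array): [48, 9, None, 8, 41, None, None, None, 42]
Compute height bottom-up (empty subtree = -1):
  height(8) = 1 + max(-1, -1) = 0
  height(42) = 1 + max(-1, -1) = 0
  height(41) = 1 + max(-1, 0) = 1
  height(9) = 1 + max(0, 1) = 2
  height(48) = 1 + max(2, -1) = 3
Height = 3


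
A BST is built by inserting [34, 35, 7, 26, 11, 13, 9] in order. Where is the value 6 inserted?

Starting tree (level order): [34, 7, 35, None, 26, None, None, 11, None, 9, 13]
Insertion path: 34 -> 7
Result: insert 6 as left child of 7
Final tree (level order): [34, 7, 35, 6, 26, None, None, None, None, 11, None, 9, 13]


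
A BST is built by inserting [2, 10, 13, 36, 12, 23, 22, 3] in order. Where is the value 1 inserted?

Starting tree (level order): [2, None, 10, 3, 13, None, None, 12, 36, None, None, 23, None, 22]
Insertion path: 2
Result: insert 1 as left child of 2
Final tree (level order): [2, 1, 10, None, None, 3, 13, None, None, 12, 36, None, None, 23, None, 22]


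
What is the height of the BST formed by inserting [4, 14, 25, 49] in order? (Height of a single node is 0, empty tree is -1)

Insertion order: [4, 14, 25, 49]
Tree (level-order array): [4, None, 14, None, 25, None, 49]
Compute height bottom-up (empty subtree = -1):
  height(49) = 1 + max(-1, -1) = 0
  height(25) = 1 + max(-1, 0) = 1
  height(14) = 1 + max(-1, 1) = 2
  height(4) = 1 + max(-1, 2) = 3
Height = 3


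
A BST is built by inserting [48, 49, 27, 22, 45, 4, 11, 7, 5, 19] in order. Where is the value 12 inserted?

Starting tree (level order): [48, 27, 49, 22, 45, None, None, 4, None, None, None, None, 11, 7, 19, 5]
Insertion path: 48 -> 27 -> 22 -> 4 -> 11 -> 19
Result: insert 12 as left child of 19
Final tree (level order): [48, 27, 49, 22, 45, None, None, 4, None, None, None, None, 11, 7, 19, 5, None, 12]


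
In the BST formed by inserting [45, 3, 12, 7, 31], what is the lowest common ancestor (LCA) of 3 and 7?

Tree insertion order: [45, 3, 12, 7, 31]
Tree (level-order array): [45, 3, None, None, 12, 7, 31]
In a BST, the LCA of p=3, q=7 is the first node v on the
root-to-leaf path with p <= v <= q (go left if both < v, right if both > v).
Walk from root:
  at 45: both 3 and 7 < 45, go left
  at 3: 3 <= 3 <= 7, this is the LCA
LCA = 3


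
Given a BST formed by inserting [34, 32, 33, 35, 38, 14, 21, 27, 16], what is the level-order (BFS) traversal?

Tree insertion order: [34, 32, 33, 35, 38, 14, 21, 27, 16]
Tree (level-order array): [34, 32, 35, 14, 33, None, 38, None, 21, None, None, None, None, 16, 27]
BFS from the root, enqueuing left then right child of each popped node:
  queue [34] -> pop 34, enqueue [32, 35], visited so far: [34]
  queue [32, 35] -> pop 32, enqueue [14, 33], visited so far: [34, 32]
  queue [35, 14, 33] -> pop 35, enqueue [38], visited so far: [34, 32, 35]
  queue [14, 33, 38] -> pop 14, enqueue [21], visited so far: [34, 32, 35, 14]
  queue [33, 38, 21] -> pop 33, enqueue [none], visited so far: [34, 32, 35, 14, 33]
  queue [38, 21] -> pop 38, enqueue [none], visited so far: [34, 32, 35, 14, 33, 38]
  queue [21] -> pop 21, enqueue [16, 27], visited so far: [34, 32, 35, 14, 33, 38, 21]
  queue [16, 27] -> pop 16, enqueue [none], visited so far: [34, 32, 35, 14, 33, 38, 21, 16]
  queue [27] -> pop 27, enqueue [none], visited so far: [34, 32, 35, 14, 33, 38, 21, 16, 27]
Result: [34, 32, 35, 14, 33, 38, 21, 16, 27]


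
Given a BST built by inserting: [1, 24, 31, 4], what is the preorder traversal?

Tree insertion order: [1, 24, 31, 4]
Tree (level-order array): [1, None, 24, 4, 31]
Preorder traversal: [1, 24, 4, 31]


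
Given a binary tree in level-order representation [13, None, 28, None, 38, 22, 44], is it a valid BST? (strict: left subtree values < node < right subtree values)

Level-order array: [13, None, 28, None, 38, 22, 44]
Validate using subtree bounds (lo, hi): at each node, require lo < value < hi,
then recurse left with hi=value and right with lo=value.
Preorder trace (stopping at first violation):
  at node 13 with bounds (-inf, +inf): OK
  at node 28 with bounds (13, +inf): OK
  at node 38 with bounds (28, +inf): OK
  at node 22 with bounds (28, 38): VIOLATION
Node 22 violates its bound: not (28 < 22 < 38).
Result: Not a valid BST


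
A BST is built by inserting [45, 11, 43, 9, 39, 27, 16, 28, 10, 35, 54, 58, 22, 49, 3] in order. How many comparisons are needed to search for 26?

Search path for 26: 45 -> 11 -> 43 -> 39 -> 27 -> 16 -> 22
Found: False
Comparisons: 7
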